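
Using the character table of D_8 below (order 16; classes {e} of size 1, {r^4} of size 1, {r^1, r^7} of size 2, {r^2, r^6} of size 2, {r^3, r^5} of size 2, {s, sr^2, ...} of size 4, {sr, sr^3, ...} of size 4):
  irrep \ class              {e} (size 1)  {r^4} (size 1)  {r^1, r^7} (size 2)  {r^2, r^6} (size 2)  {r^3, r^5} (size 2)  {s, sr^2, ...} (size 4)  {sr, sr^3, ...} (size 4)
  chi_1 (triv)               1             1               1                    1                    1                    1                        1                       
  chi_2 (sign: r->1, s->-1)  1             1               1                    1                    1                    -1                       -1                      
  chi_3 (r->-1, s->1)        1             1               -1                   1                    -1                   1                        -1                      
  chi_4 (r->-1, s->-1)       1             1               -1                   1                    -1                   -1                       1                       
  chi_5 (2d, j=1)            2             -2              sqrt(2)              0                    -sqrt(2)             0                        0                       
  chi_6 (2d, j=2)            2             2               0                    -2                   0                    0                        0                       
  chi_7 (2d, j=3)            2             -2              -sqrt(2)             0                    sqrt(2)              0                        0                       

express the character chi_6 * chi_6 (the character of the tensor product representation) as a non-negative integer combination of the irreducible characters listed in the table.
chi_6 tensor chi_6 = chi_1 + chi_2 + chi_3 + chi_4 (all other irreducibles have multiplicity 0).

Explanation: The character of a tensor product is the pointwise product (chi_6 * chi_6)(C) = chi_6(C) * chi_6(C):
  {e}: (2)*(2), {r^4}: (2)*(2), {r^1, r^7}: (0)*(0), {r^2, r^6}: (-2)*(-2), {r^3, r^5}: (0)*(0), {s, sr^2, ...}: (0)*(0), {sr, sr^3, ...}: (0)*(0)
so (chi_6 * chi_6) takes values
  {e} -> 4, {r^4} -> 4, {r^1, r^7} -> 0, {r^2, r^6} -> 4, {r^3, r^5} -> 0, {s, sr^2, ...} -> 0, {sr, sr^3, ...} -> 0.
Now take the inner product of this character with each irreducible chi from the table, <chi_6*chi_6, chi> = (1/16) sum_C |C| (chi_6*chi_6)(C) conj(chi(C)):
  <chi_6*chi_6, chi_1> = (1/16)[1*(4)*conj(1) + 1*(4)*conj(1) + 2*(0)*conj(1) + 2*(4)*conj(1) + 2*(0)*conj(1) + 4*(0)*conj(1) + 4*(0)*conj(1)]
      = (1/16)[(4) + (4) + (0) + (8) + (0) + (0) + (0)] = 16/16 = 1
  <chi_6*chi_6, chi_2> = (1/16)[1*(4)*conj(1) + 1*(4)*conj(1) + 2*(0)*conj(1) + 2*(4)*conj(1) + 2*(0)*conj(1) + 4*(0)*conj(-1) + 4*(0)*conj(-1)]
      = (1/16)[(4) + (4) + (0) + (8) + (0) + (0) + (0)] = 16/16 = 1
  <chi_6*chi_6, chi_3> = (1/16)[1*(4)*conj(1) + 1*(4)*conj(1) + 2*(0)*conj(-1) + 2*(4)*conj(1) + 2*(0)*conj(-1) + 4*(0)*conj(1) + 4*(0)*conj(-1)]
      = (1/16)[(4) + (4) + (0) + (8) + (0) + (0) + (0)] = 16/16 = 1
  <chi_6*chi_6, chi_4> = (1/16)[1*(4)*conj(1) + 1*(4)*conj(1) + 2*(0)*conj(-1) + 2*(4)*conj(1) + 2*(0)*conj(-1) + 4*(0)*conj(-1) + 4*(0)*conj(1)]
      = (1/16)[(4) + (4) + (0) + (8) + (0) + (0) + (0)] = 16/16 = 1
  <chi_6*chi_6, chi_5> = (1/16)[1*(4)*conj(2) + 1*(4)*conj(-2) + 2*(0)*conj(sqrt(2)) + 2*(4)*conj(0) + 2*(0)*conj(-sqrt(2)) + 4*(0)*conj(0) + 4*(0)*conj(0)]
      = (1/16)[(8) + (-8) + (0) + (0) + (0) + (0) + (0)] = 0/16 = 0
  <chi_6*chi_6, chi_6> = (1/16)[1*(4)*conj(2) + 1*(4)*conj(2) + 2*(0)*conj(0) + 2*(4)*conj(-2) + 2*(0)*conj(0) + 4*(0)*conj(0) + 4*(0)*conj(0)]
      = (1/16)[(8) + (8) + (0) + (-16) + (0) + (0) + (0)] = 0/16 = 0
  <chi_6*chi_6, chi_7> = (1/16)[1*(4)*conj(2) + 1*(4)*conj(-2) + 2*(0)*conj(-sqrt(2)) + 2*(4)*conj(0) + 2*(0)*conj(sqrt(2)) + 4*(0)*conj(0) + 4*(0)*conj(0)]
      = (1/16)[(8) + (-8) + (0) + (0) + (0) + (0) + (0)] = 0/16 = 0
Hence the multiplicities are chi_1: 1, chi_2: 1, chi_3: 1, chi_4: 1. Dimension check: dim(chi_6)*dim(chi_6) = 2*2 = 4 and sum (mult * dim) = 1*1 + 1*1 + 1*1 + 1*1 = 4.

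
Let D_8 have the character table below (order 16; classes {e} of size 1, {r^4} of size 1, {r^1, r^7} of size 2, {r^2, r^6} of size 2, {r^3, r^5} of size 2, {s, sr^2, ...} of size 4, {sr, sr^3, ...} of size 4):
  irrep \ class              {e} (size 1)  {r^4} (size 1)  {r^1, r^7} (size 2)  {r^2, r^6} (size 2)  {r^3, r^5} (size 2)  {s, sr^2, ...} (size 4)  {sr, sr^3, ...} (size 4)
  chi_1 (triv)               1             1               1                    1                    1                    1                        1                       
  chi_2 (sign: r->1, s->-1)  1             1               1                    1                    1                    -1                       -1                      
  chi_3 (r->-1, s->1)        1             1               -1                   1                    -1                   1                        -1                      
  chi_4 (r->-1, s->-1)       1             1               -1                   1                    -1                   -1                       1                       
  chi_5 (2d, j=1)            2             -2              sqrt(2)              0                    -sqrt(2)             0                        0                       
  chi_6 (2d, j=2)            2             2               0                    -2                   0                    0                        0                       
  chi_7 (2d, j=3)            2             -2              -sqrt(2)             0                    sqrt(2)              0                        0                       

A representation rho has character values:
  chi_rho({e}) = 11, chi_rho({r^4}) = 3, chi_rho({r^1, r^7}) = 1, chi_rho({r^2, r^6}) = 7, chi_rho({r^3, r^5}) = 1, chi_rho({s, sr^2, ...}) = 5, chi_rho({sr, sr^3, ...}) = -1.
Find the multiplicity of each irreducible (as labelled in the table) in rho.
Multiplicities: chi_1: 3, chi_2: 1, chi_3: 3, chi_4: 0, chi_5: 1, chi_6: 0, chi_7: 1.

Details: Use <chi_rho, chi> = (1/|G|) sum_C |C| * chi_rho(C) * conj(chi(C)) with |G| = 16 for each irreducible chi in the table:
  <chi_rho, chi_1> = (1/16)[1*(11)*conj(1) + 1*(3)*conj(1) + 2*(1)*conj(1) + 2*(7)*conj(1) + 2*(1)*conj(1) + 4*(5)*conj(1) + 4*(-1)*conj(1)]
      = (1/16)[(11) + (3) + (2) + (14) + (2) + (20) + (-4)] = 48/16 = 3
  <chi_rho, chi_2> = (1/16)[1*(11)*conj(1) + 1*(3)*conj(1) + 2*(1)*conj(1) + 2*(7)*conj(1) + 2*(1)*conj(1) + 4*(5)*conj(-1) + 4*(-1)*conj(-1)]
      = (1/16)[(11) + (3) + (2) + (14) + (2) + (-20) + (4)] = 16/16 = 1
  <chi_rho, chi_3> = (1/16)[1*(11)*conj(1) + 1*(3)*conj(1) + 2*(1)*conj(-1) + 2*(7)*conj(1) + 2*(1)*conj(-1) + 4*(5)*conj(1) + 4*(-1)*conj(-1)]
      = (1/16)[(11) + (3) + (-2) + (14) + (-2) + (20) + (4)] = 48/16 = 3
  <chi_rho, chi_4> = (1/16)[1*(11)*conj(1) + 1*(3)*conj(1) + 2*(1)*conj(-1) + 2*(7)*conj(1) + 2*(1)*conj(-1) + 4*(5)*conj(-1) + 4*(-1)*conj(1)]
      = (1/16)[(11) + (3) + (-2) + (14) + (-2) + (-20) + (-4)] = 0/16 = 0
  <chi_rho, chi_5> = (1/16)[1*(11)*conj(2) + 1*(3)*conj(-2) + 2*(1)*conj(sqrt(2)) + 2*(7)*conj(0) + 2*(1)*conj(-sqrt(2)) + 4*(5)*conj(0) + 4*(-1)*conj(0)]
      = (1/16)[(22) + (-6) + (2*sqrt(2)) + (0) + (-2*sqrt(2)) + (0) + (0)] = 16/16 = 1
  <chi_rho, chi_6> = (1/16)[1*(11)*conj(2) + 1*(3)*conj(2) + 2*(1)*conj(0) + 2*(7)*conj(-2) + 2*(1)*conj(0) + 4*(5)*conj(0) + 4*(-1)*conj(0)]
      = (1/16)[(22) + (6) + (0) + (-28) + (0) + (0) + (0)] = 0/16 = 0
  <chi_rho, chi_7> = (1/16)[1*(11)*conj(2) + 1*(3)*conj(-2) + 2*(1)*conj(-sqrt(2)) + 2*(7)*conj(0) + 2*(1)*conj(sqrt(2)) + 4*(5)*conj(0) + 4*(-1)*conj(0)]
      = (1/16)[(22) + (-6) + (-2*sqrt(2)) + (0) + (2*sqrt(2)) + (0) + (0)] = 16/16 = 1
Dimension check: dim(rho) = sum (mult * dim) = 3*1 + 1*1 + 3*1 + 0*1 + 1*2 + 0*2 + 1*2 = 11 = chi_rho(e) = 11.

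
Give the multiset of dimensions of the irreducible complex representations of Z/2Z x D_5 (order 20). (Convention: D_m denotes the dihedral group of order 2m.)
Dimensions: 1, 1, 1, 1, 2, 2, 2, 2

Why: There are 8 irreducibles (= number of conjugacy classes). Their dimensions d_i satisfy sum d_i^2 = |G| = 20: 1 + 1 + 1 + 1 + 4 + 4 + 4 + 4 = 20. (For the product with Z/2Z: each of the 2 1-dim characters of Z/2Z tensors with each irrep of D_5, giving 2 copies of each D_5-dimension.)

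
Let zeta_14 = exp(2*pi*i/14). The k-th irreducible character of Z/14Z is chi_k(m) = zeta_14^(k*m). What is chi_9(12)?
chi_9(12) = zeta_14^108 = exp(-4*I*pi/7)

Argument: chi_9(12) = zeta_14^(9*12) = zeta_14^108. Since zeta_14^14 = 1, this equals zeta_14^10 = exp(2*pi*i*10/14) = exp(-4*I*pi/7).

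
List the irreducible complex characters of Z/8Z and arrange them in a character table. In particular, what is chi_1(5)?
Character table of Z/8Z (irreps indexed chi_0,...,chi_7 with chi_k(m) = zeta_8^(k*m), zeta_8 = exp(2*pi*i/8)):
  irrep \ class  {0} (size 1)  {1} (size 1)    {2} (size 1)  {3} (size 1)    {4} (size 1)  {5} (size 1)    {6} (size 1)  {7} (size 1)  
  chi_0          1             1               1             1               1             1               1             1             
  chi_1          1             exp(I*pi/4)     I             exp(3*I*pi/4)   -1            exp(-3*I*pi/4)  -I            exp(-I*pi/4)  
  chi_2          1             I               -1            -I              1             I               -1            -I            
  chi_3          1             exp(3*I*pi/4)   -I            exp(I*pi/4)     -1            exp(-I*pi/4)    I             exp(-3*I*pi/4)
  chi_4          1             -1              1             -1              1             -1              1             -1            
  chi_5          1             exp(-3*I*pi/4)  I             exp(-I*pi/4)    -1            exp(I*pi/4)     -I            exp(3*I*pi/4) 
  chi_6          1             -I              -1            I               1             -I              -1            I             
  chi_7          1             exp(-I*pi/4)    -I            exp(-3*I*pi/4)  -1            exp(3*I*pi/4)   I             exp(I*pi/4)   

Spot check: chi_1(5) = zeta_8^(1*5) = zeta_8^5 = exp(-3*I*pi/4).

Working: Z/8Z is abelian, so all 8 irreducible complex representations are 1-dimensional. They are given by chi_k(m) = zeta_8^(k*m) for k = 0,...,7. Row orthogonality: sum_m chi_k(m) conj(chi_l(m)) = 8 * [k = l].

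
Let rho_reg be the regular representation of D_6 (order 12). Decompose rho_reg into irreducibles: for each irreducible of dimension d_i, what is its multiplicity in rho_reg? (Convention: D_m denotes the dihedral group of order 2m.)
Each irreducible V_i of dimension d_i appears with multiplicity d_i, i.e. rho_reg = (direct sum over all irreducibles V_i) d_i V_i. The irreducible dimensions for D_6 are 1, 1, 1, 1, 2, 2: 4 irreducibles of dimension 1, each with multiplicity 1; 2 irreducibles of dimension 2, each with multiplicity 2. Total dimension 4*1*1 + 2*2*2 = 12 = |G|.

Why: General theorem: in the regular representation of a finite group G, each irreducible appears with multiplicity equal to its dimension. Check: dim(rho_reg) = sum d_i^2 = 1 + 1 + 1 + 1 + 4 + 4 = 12 = |G|.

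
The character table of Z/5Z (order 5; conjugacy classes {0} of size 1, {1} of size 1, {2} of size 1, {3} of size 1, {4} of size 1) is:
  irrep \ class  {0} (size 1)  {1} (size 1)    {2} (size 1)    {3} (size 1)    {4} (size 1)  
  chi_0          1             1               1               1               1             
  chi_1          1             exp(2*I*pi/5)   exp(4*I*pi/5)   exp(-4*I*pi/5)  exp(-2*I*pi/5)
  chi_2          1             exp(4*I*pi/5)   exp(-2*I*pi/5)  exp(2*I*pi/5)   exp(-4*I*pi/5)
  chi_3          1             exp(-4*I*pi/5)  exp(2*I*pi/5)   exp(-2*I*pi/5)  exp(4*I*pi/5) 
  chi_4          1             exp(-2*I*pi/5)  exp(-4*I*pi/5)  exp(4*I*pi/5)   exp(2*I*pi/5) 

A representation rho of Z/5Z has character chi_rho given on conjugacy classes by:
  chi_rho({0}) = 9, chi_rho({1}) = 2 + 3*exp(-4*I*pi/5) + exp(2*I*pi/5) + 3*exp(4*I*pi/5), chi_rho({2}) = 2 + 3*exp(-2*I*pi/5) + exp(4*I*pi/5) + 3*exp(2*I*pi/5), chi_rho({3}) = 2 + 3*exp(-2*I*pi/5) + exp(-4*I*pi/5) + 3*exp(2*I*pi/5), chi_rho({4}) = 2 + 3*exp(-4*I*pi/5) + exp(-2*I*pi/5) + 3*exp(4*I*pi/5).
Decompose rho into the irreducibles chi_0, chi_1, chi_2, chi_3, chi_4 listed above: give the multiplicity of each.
Multiplicities: chi_0: 2, chi_1: 1, chi_2: 3, chi_3: 3, chi_4: 0.

Explanation: Use <chi_rho, chi> = (1/|G|) sum_C |C| * chi_rho(C) * conj(chi(C)) with |G| = 5 for each irreducible chi in the table:
  <chi_rho, chi_0> = (1/5)[1*(9)*conj(1) + 1*(2 + 3*exp(-4*I*pi/5) + exp(2*I*pi/5) + 3*exp(4*I*pi/5))*conj(1) + 1*(2 + 3*exp(-2*I*pi/5) + exp(4*I*pi/5) + 3*exp(2*I*pi/5))*conj(1) + 1*(2 + 3*exp(-2*I*pi/5) + exp(-4*I*pi/5) + 3*exp(2*I*pi/5))*conj(1) + 1*(2 + 3*exp(-4*I*pi/5) + exp(-2*I*pi/5) + 3*exp(4*I*pi/5))*conj(1)]
      = (1/5)[(9) + (2 + 3*exp(-4*I*pi/5) + exp(2*I*pi/5) + 3*exp(4*I*pi/5)) + (2 + 3*exp(-2*I*pi/5) + exp(4*I*pi/5) + 3*exp(2*I*pi/5)) + (2 + 3*exp(-2*I*pi/5) + exp(-4*I*pi/5) + 3*exp(2*I*pi/5)) + (2 + 3*exp(-4*I*pi/5) + exp(-2*I*pi/5) + 3*exp(4*I*pi/5))] = 10/5 = 2
  <chi_rho, chi_1> = (1/5)[1*(9)*conj(1) + 1*(2 + 3*exp(-4*I*pi/5) + exp(2*I*pi/5) + 3*exp(4*I*pi/5))*conj(exp(2*I*pi/5)) + 1*(2 + 3*exp(-2*I*pi/5) + exp(4*I*pi/5) + 3*exp(2*I*pi/5))*conj(exp(4*I*pi/5)) + 1*(2 + 3*exp(-2*I*pi/5) + exp(-4*I*pi/5) + 3*exp(2*I*pi/5))*conj(exp(-4*I*pi/5)) + 1*(2 + 3*exp(-4*I*pi/5) + exp(-2*I*pi/5) + 3*exp(4*I*pi/5))*conj(exp(-2*I*pi/5))]
      = (1/5)[(9) + (1 + 2*exp(-2*I*pi/5) + 3*exp(4*I*pi/5) + 3*exp(2*I*pi/5)) + (1 + 3*exp(-2*I*pi/5) + 2*exp(-4*I*pi/5) + 3*exp(4*I*pi/5)) + (1 + 3*exp(-4*I*pi/5) + 2*exp(4*I*pi/5) + 3*exp(2*I*pi/5)) + (1 + 3*exp(-2*I*pi/5) + 3*exp(-4*I*pi/5) + 2*exp(2*I*pi/5))] = 5/5 = 1
  <chi_rho, chi_2> = (1/5)[1*(9)*conj(1) + 1*(2 + 3*exp(-4*I*pi/5) + exp(2*I*pi/5) + 3*exp(4*I*pi/5))*conj(exp(4*I*pi/5)) + 1*(2 + 3*exp(-2*I*pi/5) + exp(4*I*pi/5) + 3*exp(2*I*pi/5))*conj(exp(-2*I*pi/5)) + 1*(2 + 3*exp(-2*I*pi/5) + exp(-4*I*pi/5) + 3*exp(2*I*pi/5))*conj(exp(2*I*pi/5)) + 1*(2 + 3*exp(-4*I*pi/5) + exp(-2*I*pi/5) + 3*exp(4*I*pi/5))*conj(exp(-4*I*pi/5))]
      = (1/5)[(9) + (3 + 2*exp(-4*I*pi/5) + exp(-2*I*pi/5) + 3*exp(2*I*pi/5)) + (3 + exp(-4*I*pi/5) + 3*exp(4*I*pi/5) + 2*exp(2*I*pi/5)) + (3 + 2*exp(-2*I*pi/5) + 3*exp(-4*I*pi/5) + exp(4*I*pi/5)) + (3 + 3*exp(-2*I*pi/5) + exp(2*I*pi/5) + 2*exp(4*I*pi/5))] = 15/5 = 3
  <chi_rho, chi_3> = (1/5)[1*(9)*conj(1) + 1*(2 + 3*exp(-4*I*pi/5) + exp(2*I*pi/5) + 3*exp(4*I*pi/5))*conj(exp(-4*I*pi/5)) + 1*(2 + 3*exp(-2*I*pi/5) + exp(4*I*pi/5) + 3*exp(2*I*pi/5))*conj(exp(2*I*pi/5)) + 1*(2 + 3*exp(-2*I*pi/5) + exp(-4*I*pi/5) + 3*exp(2*I*pi/5))*conj(exp(-2*I*pi/5)) + 1*(2 + 3*exp(-4*I*pi/5) + exp(-2*I*pi/5) + 3*exp(4*I*pi/5))*conj(exp(4*I*pi/5))]
      = (1/5)[(9) + (3 + 3*exp(-2*I*pi/5) + exp(-4*I*pi/5) + 2*exp(4*I*pi/5)) + (3 + 2*exp(-2*I*pi/5) + 3*exp(-4*I*pi/5) + exp(2*I*pi/5)) + (3 + exp(-2*I*pi/5) + 3*exp(4*I*pi/5) + 2*exp(2*I*pi/5)) + (3 + 2*exp(-4*I*pi/5) + exp(4*I*pi/5) + 3*exp(2*I*pi/5))] = 15/5 = 3
  <chi_rho, chi_4> = (1/5)[1*(9)*conj(1) + 1*(2 + 3*exp(-4*I*pi/5) + exp(2*I*pi/5) + 3*exp(4*I*pi/5))*conj(exp(-2*I*pi/5)) + 1*(2 + 3*exp(-2*I*pi/5) + exp(4*I*pi/5) + 3*exp(2*I*pi/5))*conj(exp(-4*I*pi/5)) + 1*(2 + 3*exp(-2*I*pi/5) + exp(-4*I*pi/5) + 3*exp(2*I*pi/5))*conj(exp(4*I*pi/5)) + 1*(2 + 3*exp(-4*I*pi/5) + exp(-2*I*pi/5) + 3*exp(4*I*pi/5))*conj(exp(2*I*pi/5))]
      = (1/5)[(9) + (3*exp(-2*I*pi/5) + 3*exp(-4*I*pi/5) + exp(4*I*pi/5) + 2*exp(2*I*pi/5)) + (3*exp(-4*I*pi/5) + exp(-2*I*pi/5) + 2*exp(4*I*pi/5) + 3*exp(2*I*pi/5)) + (3*exp(-2*I*pi/5) + 2*exp(-4*I*pi/5) + exp(2*I*pi/5) + 3*exp(4*I*pi/5)) + (2*exp(-2*I*pi/5) + exp(-4*I*pi/5) + 3*exp(4*I*pi/5) + 3*exp(2*I*pi/5))] = 0/5 = 0
(Exp terms are combined using exp(i*s)*conj(exp(i*t)) = exp(i*(s-t)), and sums of them are collapsed using the identity that for every m > 1 the m distinct m-th roots of unity sum to 0, e.g. 1 + exp(2*I*pi/3) + exp(-2*I*pi/3) = 0.)
Dimension check: dim(rho) = sum (mult * dim) = 2*1 + 1*1 + 3*1 + 3*1 + 0*1 = 9 = chi_rho(e) = 9.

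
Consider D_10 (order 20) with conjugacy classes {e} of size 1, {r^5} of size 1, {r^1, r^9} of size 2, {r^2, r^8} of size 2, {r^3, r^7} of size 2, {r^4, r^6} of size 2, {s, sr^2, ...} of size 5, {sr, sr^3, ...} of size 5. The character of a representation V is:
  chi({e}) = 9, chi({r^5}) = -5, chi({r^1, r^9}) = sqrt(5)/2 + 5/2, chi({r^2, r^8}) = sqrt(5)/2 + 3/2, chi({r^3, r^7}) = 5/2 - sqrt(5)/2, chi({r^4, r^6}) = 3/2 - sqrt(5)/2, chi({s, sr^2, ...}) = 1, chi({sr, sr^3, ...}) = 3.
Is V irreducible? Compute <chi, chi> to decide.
Not irreducible (reducible): <chi, chi> = 10 > 1.

Solution. <chi, chi> = (1/|G|) sum_C |C| * |chi(C)|^2 = (1/20)[1*|9|^2 + 1*|-5|^2 + 2*|sqrt(5)/2 + 5/2|^2 + 2*|sqrt(5)/2 + 3/2|^2 + 2*|5/2 - sqrt(5)/2|^2 + 2*|3/2 - sqrt(5)/2|^2 + 5*|1|^2 + 5*|3|^2]
  = (1/20)[(81) + (25) + (5*sqrt(5) + 15) + (3*sqrt(5) + 7) + (15 - 5*sqrt(5)) + (7 - 3*sqrt(5)) + (5) + (45)] = 200/20 = 10.
A character is irreducible iff <chi, chi> = 1, so this representation is reducible.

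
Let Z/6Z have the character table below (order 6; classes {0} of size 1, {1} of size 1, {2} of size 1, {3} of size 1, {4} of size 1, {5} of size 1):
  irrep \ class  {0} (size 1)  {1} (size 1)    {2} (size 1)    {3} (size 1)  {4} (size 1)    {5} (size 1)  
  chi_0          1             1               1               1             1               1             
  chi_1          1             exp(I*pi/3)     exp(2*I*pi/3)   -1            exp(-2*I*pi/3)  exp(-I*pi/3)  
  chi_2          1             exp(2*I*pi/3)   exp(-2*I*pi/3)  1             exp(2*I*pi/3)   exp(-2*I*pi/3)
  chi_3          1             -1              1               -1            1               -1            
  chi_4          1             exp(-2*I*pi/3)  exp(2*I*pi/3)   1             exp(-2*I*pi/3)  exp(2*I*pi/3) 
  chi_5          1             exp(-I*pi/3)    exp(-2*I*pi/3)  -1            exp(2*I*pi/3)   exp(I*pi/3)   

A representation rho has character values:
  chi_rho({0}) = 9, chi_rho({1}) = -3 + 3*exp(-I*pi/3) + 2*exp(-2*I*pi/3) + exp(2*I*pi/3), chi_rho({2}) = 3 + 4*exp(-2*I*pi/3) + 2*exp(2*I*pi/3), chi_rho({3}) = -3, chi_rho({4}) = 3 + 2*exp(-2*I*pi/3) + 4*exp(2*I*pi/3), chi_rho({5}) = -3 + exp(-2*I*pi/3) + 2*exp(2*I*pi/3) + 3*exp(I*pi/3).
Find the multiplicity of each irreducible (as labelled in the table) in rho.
Multiplicities: chi_0: 0, chi_1: 0, chi_2: 1, chi_3: 3, chi_4: 2, chi_5: 3.

Why: Use <chi_rho, chi> = (1/|G|) sum_C |C| * chi_rho(C) * conj(chi(C)) with |G| = 6 for each irreducible chi in the table:
  <chi_rho, chi_0> = (1/6)[1*(9)*conj(1) + 1*(-3 + 3*exp(-I*pi/3) + 2*exp(-2*I*pi/3) + exp(2*I*pi/3))*conj(1) + 1*(3 + 4*exp(-2*I*pi/3) + 2*exp(2*I*pi/3))*conj(1) + 1*(-3)*conj(1) + 1*(3 + 2*exp(-2*I*pi/3) + 4*exp(2*I*pi/3))*conj(1) + 1*(-3 + exp(-2*I*pi/3) + 2*exp(2*I*pi/3) + 3*exp(I*pi/3))*conj(1)]
      = (1/6)[(9) + (-3 + 3*exp(-I*pi/3) + 2*exp(-2*I*pi/3) + exp(2*I*pi/3)) + (3 + 4*exp(-2*I*pi/3) + 2*exp(2*I*pi/3)) + (-3) + (3 + 2*exp(-2*I*pi/3) + 4*exp(2*I*pi/3)) + (-3 + exp(-2*I*pi/3) + 2*exp(2*I*pi/3) + 3*exp(I*pi/3))] = 0/6 = 0
  <chi_rho, chi_1> = (1/6)[1*(9)*conj(1) + 1*(-3 + 3*exp(-I*pi/3) + 2*exp(-2*I*pi/3) + exp(2*I*pi/3))*conj(exp(I*pi/3)) + 1*(3 + 4*exp(-2*I*pi/3) + 2*exp(2*I*pi/3))*conj(exp(2*I*pi/3)) + 1*(-3)*conj(-1) + 1*(3 + 2*exp(-2*I*pi/3) + 4*exp(2*I*pi/3))*conj(exp(-2*I*pi/3)) + 1*(-3 + exp(-2*I*pi/3) + 2*exp(2*I*pi/3) + 3*exp(I*pi/3))*conj(exp(-I*pi/3))]
      = (1/6)[(9) + (-2 + 3*exp(-2*I*pi/3) + exp(I*pi/3) - 3*exp(-I*pi/3)) + (2 + 3*exp(-2*I*pi/3) + 4*exp(2*I*pi/3)) + (3) + (2 + 4*exp(-2*I*pi/3) + 3*exp(2*I*pi/3)) + (-2 - 3*exp(I*pi/3) + exp(-I*pi/3) + 3*exp(2*I*pi/3))] = 0/6 = 0
  <chi_rho, chi_2> = (1/6)[1*(9)*conj(1) + 1*(-3 + 3*exp(-I*pi/3) + 2*exp(-2*I*pi/3) + exp(2*I*pi/3))*conj(exp(2*I*pi/3)) + 1*(3 + 4*exp(-2*I*pi/3) + 2*exp(2*I*pi/3))*conj(exp(-2*I*pi/3)) + 1*(-3)*conj(1) + 1*(3 + 2*exp(-2*I*pi/3) + 4*exp(2*I*pi/3))*conj(exp(2*I*pi/3)) + 1*(-3 + exp(-2*I*pi/3) + 2*exp(2*I*pi/3) + 3*exp(I*pi/3))*conj(exp(-2*I*pi/3))]
      = (1/6)[(9) + (-2 + 2*exp(2*I*pi/3) - 3*exp(-2*I*pi/3)) + (4 + 2*exp(-2*I*pi/3) + 3*exp(2*I*pi/3)) + (-3) + (4 + 3*exp(-2*I*pi/3) + 2*exp(2*I*pi/3)) + (-2 - 3*exp(2*I*pi/3) + 2*exp(-2*I*pi/3))] = 6/6 = 1
  <chi_rho, chi_3> = (1/6)[1*(9)*conj(1) + 1*(-3 + 3*exp(-I*pi/3) + 2*exp(-2*I*pi/3) + exp(2*I*pi/3))*conj(-1) + 1*(3 + 4*exp(-2*I*pi/3) + 2*exp(2*I*pi/3))*conj(1) + 1*(-3)*conj(-1) + 1*(3 + 2*exp(-2*I*pi/3) + 4*exp(2*I*pi/3))*conj(1) + 1*(-3 + exp(-2*I*pi/3) + 2*exp(2*I*pi/3) + 3*exp(I*pi/3))*conj(-1)]
      = (1/6)[(9) + (3 - exp(2*I*pi/3) - 2*exp(-2*I*pi/3) - 3*exp(-I*pi/3)) + (3 + 4*exp(-2*I*pi/3) + 2*exp(2*I*pi/3)) + (3) + (3 + 2*exp(-2*I*pi/3) + 4*exp(2*I*pi/3)) + (3 - 3*exp(I*pi/3) - 2*exp(2*I*pi/3) - exp(-2*I*pi/3))] = 18/6 = 3
  <chi_rho, chi_4> = (1/6)[1*(9)*conj(1) + 1*(-3 + 3*exp(-I*pi/3) + 2*exp(-2*I*pi/3) + exp(2*I*pi/3))*conj(exp(-2*I*pi/3)) + 1*(3 + 4*exp(-2*I*pi/3) + 2*exp(2*I*pi/3))*conj(exp(2*I*pi/3)) + 1*(-3)*conj(1) + 1*(3 + 2*exp(-2*I*pi/3) + 4*exp(2*I*pi/3))*conj(exp(-2*I*pi/3)) + 1*(-3 + exp(-2*I*pi/3) + 2*exp(2*I*pi/3) + 3*exp(I*pi/3))*conj(exp(2*I*pi/3))]
      = (1/6)[(9) + (2 - 3*exp(2*I*pi/3) + exp(-2*I*pi/3) + 3*exp(I*pi/3)) + (2 + 3*exp(-2*I*pi/3) + 4*exp(2*I*pi/3)) + (-3) + (2 + 4*exp(-2*I*pi/3) + 3*exp(2*I*pi/3)) + (2 + 3*exp(-I*pi/3) + exp(2*I*pi/3) - 3*exp(-2*I*pi/3))] = 12/6 = 2
  <chi_rho, chi_5> = (1/6)[1*(9)*conj(1) + 1*(-3 + 3*exp(-I*pi/3) + 2*exp(-2*I*pi/3) + exp(2*I*pi/3))*conj(exp(-I*pi/3)) + 1*(3 + 4*exp(-2*I*pi/3) + 2*exp(2*I*pi/3))*conj(exp(-2*I*pi/3)) + 1*(-3)*conj(-1) + 1*(3 + 2*exp(-2*I*pi/3) + 4*exp(2*I*pi/3))*conj(exp(2*I*pi/3)) + 1*(-3 + exp(-2*I*pi/3) + 2*exp(2*I*pi/3) + 3*exp(I*pi/3))*conj(exp(I*pi/3))]
      = (1/6)[(9) + (2 - 3*exp(I*pi/3) + 2*exp(-I*pi/3)) + (4 + 2*exp(-2*I*pi/3) + 3*exp(2*I*pi/3)) + (3) + (4 + 3*exp(-2*I*pi/3) + 2*exp(2*I*pi/3)) + (2 + 2*exp(I*pi/3) - 3*exp(-I*pi/3))] = 18/6 = 3
(Exp terms are combined using exp(i*s)*conj(exp(i*t)) = exp(i*(s-t)), and sums of them are collapsed using the identity that for every m > 1 the m distinct m-th roots of unity sum to 0, e.g. 1 + exp(2*I*pi/3) + exp(-2*I*pi/3) = 0.)
Dimension check: dim(rho) = sum (mult * dim) = 0*1 + 0*1 + 1*1 + 3*1 + 2*1 + 3*1 = 9 = chi_rho(e) = 9.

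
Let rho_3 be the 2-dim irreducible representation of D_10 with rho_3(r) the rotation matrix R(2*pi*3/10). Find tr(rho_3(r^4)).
chi_{rho_3}(r^4) = 2*cos(2*pi*3*4/10) = -1/2 + sqrt(5)/2

Solution. rho_3(r^4) is rotation by angle 2*pi*3*4/10, whose trace is 2*cos(2*pi*3*4/10) = -1/2 + sqrt(5)/2.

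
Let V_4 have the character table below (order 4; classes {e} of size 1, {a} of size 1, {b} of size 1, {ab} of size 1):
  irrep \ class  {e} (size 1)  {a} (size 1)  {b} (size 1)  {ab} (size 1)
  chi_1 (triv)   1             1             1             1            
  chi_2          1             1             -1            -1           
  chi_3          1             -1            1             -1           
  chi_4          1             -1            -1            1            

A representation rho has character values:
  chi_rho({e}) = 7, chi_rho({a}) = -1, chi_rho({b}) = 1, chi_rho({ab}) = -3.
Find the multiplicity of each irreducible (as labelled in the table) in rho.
Multiplicities: chi_1: 1, chi_2: 2, chi_3: 3, chi_4: 1.

Proof sketch: Use <chi_rho, chi> = (1/|G|) sum_C |C| * chi_rho(C) * conj(chi(C)) with |G| = 4 for each irreducible chi in the table:
  <chi_rho, chi_1> = (1/4)[1*(7)*conj(1) + 1*(-1)*conj(1) + 1*(1)*conj(1) + 1*(-3)*conj(1)]
      = (1/4)[(7) + (-1) + (1) + (-3)] = 4/4 = 1
  <chi_rho, chi_2> = (1/4)[1*(7)*conj(1) + 1*(-1)*conj(1) + 1*(1)*conj(-1) + 1*(-3)*conj(-1)]
      = (1/4)[(7) + (-1) + (-1) + (3)] = 8/4 = 2
  <chi_rho, chi_3> = (1/4)[1*(7)*conj(1) + 1*(-1)*conj(-1) + 1*(1)*conj(1) + 1*(-3)*conj(-1)]
      = (1/4)[(7) + (1) + (1) + (3)] = 12/4 = 3
  <chi_rho, chi_4> = (1/4)[1*(7)*conj(1) + 1*(-1)*conj(-1) + 1*(1)*conj(-1) + 1*(-3)*conj(1)]
      = (1/4)[(7) + (1) + (-1) + (-3)] = 4/4 = 1
Dimension check: dim(rho) = sum (mult * dim) = 1*1 + 2*1 + 3*1 + 1*1 = 7 = chi_rho(e) = 7.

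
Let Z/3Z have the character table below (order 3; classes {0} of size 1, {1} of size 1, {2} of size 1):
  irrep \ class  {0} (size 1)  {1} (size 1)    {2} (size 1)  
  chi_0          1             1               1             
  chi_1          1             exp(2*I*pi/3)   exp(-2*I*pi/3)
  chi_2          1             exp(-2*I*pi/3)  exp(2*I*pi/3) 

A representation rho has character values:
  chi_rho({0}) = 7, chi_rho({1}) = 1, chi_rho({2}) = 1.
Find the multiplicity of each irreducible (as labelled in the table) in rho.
Multiplicities: chi_0: 3, chi_1: 2, chi_2: 2.

Details: Use <chi_rho, chi> = (1/|G|) sum_C |C| * chi_rho(C) * conj(chi(C)) with |G| = 3 for each irreducible chi in the table:
  <chi_rho, chi_0> = (1/3)[1*(7)*conj(1) + 1*(1)*conj(1) + 1*(1)*conj(1)]
      = (1/3)[(7) + (1) + (1)] = 9/3 = 3
  <chi_rho, chi_1> = (1/3)[1*(7)*conj(1) + 1*(1)*conj(exp(2*I*pi/3)) + 1*(1)*conj(exp(-2*I*pi/3))]
      = (1/3)[(7) + (2 + 3*exp(-2*I*pi/3) + 2*exp(2*I*pi/3)) + (2 + 2*exp(-2*I*pi/3) + 3*exp(2*I*pi/3))] = 6/3 = 2
  <chi_rho, chi_2> = (1/3)[1*(7)*conj(1) + 1*(1)*conj(exp(-2*I*pi/3)) + 1*(1)*conj(exp(2*I*pi/3))]
      = (1/3)[(7) + (2 + 2*exp(-2*I*pi/3) + 3*exp(2*I*pi/3)) + (2 + 3*exp(-2*I*pi/3) + 2*exp(2*I*pi/3))] = 6/3 = 2
(Exp terms are combined using exp(i*s)*conj(exp(i*t)) = exp(i*(s-t)), and sums of them are collapsed using the identity that for every m > 1 the m distinct m-th roots of unity sum to 0, e.g. 1 + exp(2*I*pi/3) + exp(-2*I*pi/3) = 0.)
Dimension check: dim(rho) = sum (mult * dim) = 3*1 + 2*1 + 2*1 = 7 = chi_rho(e) = 7.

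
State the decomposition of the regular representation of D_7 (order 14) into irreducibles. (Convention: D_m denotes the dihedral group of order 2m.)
Each irreducible V_i of dimension d_i appears with multiplicity d_i, i.e. rho_reg = (direct sum over all irreducibles V_i) d_i V_i. The irreducible dimensions for D_7 are 1, 1, 2, 2, 2: 2 irreducibles of dimension 1, each with multiplicity 1; 3 irreducibles of dimension 2, each with multiplicity 2. Total dimension 2*1*1 + 3*2*2 = 14 = |G|.

General theorem: in the regular representation of a finite group G, each irreducible appears with multiplicity equal to its dimension. Check: dim(rho_reg) = sum d_i^2 = 1 + 1 + 4 + 4 + 4 = 14 = |G|.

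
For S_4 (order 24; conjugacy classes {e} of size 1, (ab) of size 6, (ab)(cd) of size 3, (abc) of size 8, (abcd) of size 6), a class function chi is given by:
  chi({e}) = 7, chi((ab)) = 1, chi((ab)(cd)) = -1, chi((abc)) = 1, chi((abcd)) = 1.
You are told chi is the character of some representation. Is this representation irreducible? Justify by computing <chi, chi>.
Not irreducible (reducible): <chi, chi> = 3 > 1.

Proof sketch: <chi, chi> = (1/|G|) sum_C |C| * |chi(C)|^2 = (1/24)[1*|7|^2 + 6*|1|^2 + 3*|-1|^2 + 8*|1|^2 + 6*|1|^2]
  = (1/24)[(49) + (6) + (3) + (8) + (6)] = 72/24 = 3.
A character is irreducible iff <chi, chi> = 1, so this representation is reducible.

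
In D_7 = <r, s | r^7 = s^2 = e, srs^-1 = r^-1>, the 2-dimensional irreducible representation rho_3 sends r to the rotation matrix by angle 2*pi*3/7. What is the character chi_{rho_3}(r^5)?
chi_{rho_3}(r^5) = 2*cos(2*pi*3*5/7) = 2*cos(30*pi/7)

Argument: rho_3(r^5) is rotation by angle 2*pi*3*5/7, whose trace is 2*cos(2*pi*3*5/7) = 2*cos(30*pi/7).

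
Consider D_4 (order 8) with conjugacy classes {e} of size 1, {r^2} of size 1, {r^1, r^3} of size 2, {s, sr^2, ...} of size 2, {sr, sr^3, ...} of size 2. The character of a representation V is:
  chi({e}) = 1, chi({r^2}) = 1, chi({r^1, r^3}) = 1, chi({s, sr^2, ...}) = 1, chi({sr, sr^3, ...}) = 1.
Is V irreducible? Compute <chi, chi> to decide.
Irreducible: <chi, chi> = 1.

Solution. <chi, chi> = (1/|G|) sum_C |C| * |chi(C)|^2 = (1/8)[1*|1|^2 + 1*|1|^2 + 2*|1|^2 + 2*|1|^2 + 2*|1|^2]
  = (1/8)[(1) + (1) + (2) + (2) + (2)] = 8/8 = 1.
A character is irreducible iff <chi, chi> = 1, so this representation is irreducible.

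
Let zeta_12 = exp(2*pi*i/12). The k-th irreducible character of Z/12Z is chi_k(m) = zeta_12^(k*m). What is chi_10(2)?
chi_10(2) = zeta_12^20 = exp(-2*I*pi/3)

Why: chi_10(2) = zeta_12^(10*2) = zeta_12^20. Since zeta_12^12 = 1, this equals zeta_12^8 = exp(2*pi*i*8/12) = exp(-2*I*pi/3).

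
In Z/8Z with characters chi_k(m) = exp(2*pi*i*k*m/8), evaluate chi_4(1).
chi_4(1) = zeta_8^4 = -1

Solution. chi_4(1) = zeta_8^(4*1) = zeta_8^4. Since zeta_8^8 = 1, this equals zeta_8^4 = exp(2*pi*i*4/8) = -1.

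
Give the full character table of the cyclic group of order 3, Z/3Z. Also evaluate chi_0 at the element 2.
Character table of Z/3Z (irreps indexed chi_0,...,chi_2 with chi_k(m) = zeta_3^(k*m), zeta_3 = exp(2*pi*i/3)):
  irrep \ class  {0} (size 1)  {1} (size 1)    {2} (size 1)  
  chi_0          1             1               1             
  chi_1          1             exp(2*I*pi/3)   exp(-2*I*pi/3)
  chi_2          1             exp(-2*I*pi/3)  exp(2*I*pi/3) 

Spot check: chi_0(2) = zeta_3^(0*2) = zeta_3^0 = 1.

Reasoning: Z/3Z is abelian, so all 3 irreducible complex representations are 1-dimensional. They are given by chi_k(m) = zeta_3^(k*m) for k = 0,...,2. Row orthogonality: sum_m chi_k(m) conj(chi_l(m)) = 3 * [k = l].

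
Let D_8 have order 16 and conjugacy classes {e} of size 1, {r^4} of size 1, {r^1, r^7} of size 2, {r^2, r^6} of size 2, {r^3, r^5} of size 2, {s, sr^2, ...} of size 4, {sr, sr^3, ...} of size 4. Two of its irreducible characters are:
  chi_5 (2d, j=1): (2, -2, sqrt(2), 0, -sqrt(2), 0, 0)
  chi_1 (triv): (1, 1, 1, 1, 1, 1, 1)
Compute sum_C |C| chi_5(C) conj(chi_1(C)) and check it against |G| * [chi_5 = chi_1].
Sum = 0; so <chi_5, chi_1> = 0 (distinct irreducibles are orthogonal).

Solution. Compute term by term over conjugacy classes (|C| * chi_5(C) * conj(chi_1(C))):
  1*(2)*conj(1) + 1*(-2)*conj(1) + 2*(sqrt(2))*conj(1) + 2*(0)*conj(1) + 2*(-sqrt(2))*conj(1) + 4*(0)*conj(1) + 4*(0)*conj(1)
  = (2) + (-2) + (2*sqrt(2)) + (0) + (-2*sqrt(2)) + (0) + (0)
  = 0.
Dividing by |G| = 16 gives 0/16 = 0, matching the row-orthogonality relation <chi_5, chi_1> = [chi_5 = chi_1].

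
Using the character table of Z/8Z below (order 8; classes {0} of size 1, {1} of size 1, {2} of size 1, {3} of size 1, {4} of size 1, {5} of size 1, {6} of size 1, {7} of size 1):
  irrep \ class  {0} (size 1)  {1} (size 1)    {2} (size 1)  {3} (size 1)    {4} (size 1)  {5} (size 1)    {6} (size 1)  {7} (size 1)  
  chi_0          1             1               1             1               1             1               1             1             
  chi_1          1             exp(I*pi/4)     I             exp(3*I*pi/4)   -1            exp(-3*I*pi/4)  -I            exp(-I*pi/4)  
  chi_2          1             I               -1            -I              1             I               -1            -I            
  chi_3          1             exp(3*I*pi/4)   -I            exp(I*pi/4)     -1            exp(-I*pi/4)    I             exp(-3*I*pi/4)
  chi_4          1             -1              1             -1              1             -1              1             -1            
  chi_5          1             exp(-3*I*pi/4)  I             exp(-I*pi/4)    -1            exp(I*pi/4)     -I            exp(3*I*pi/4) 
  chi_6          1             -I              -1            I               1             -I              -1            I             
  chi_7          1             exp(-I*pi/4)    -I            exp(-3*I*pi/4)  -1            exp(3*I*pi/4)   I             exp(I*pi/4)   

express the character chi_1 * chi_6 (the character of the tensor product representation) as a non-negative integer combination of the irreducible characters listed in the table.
chi_1 tensor chi_6 = chi_7 (all other irreducibles have multiplicity 0).

The character of a tensor product is the pointwise product (chi_1 * chi_6)(C) = chi_1(C) * chi_6(C):
  {0}: (1)*(1), {1}: (exp(I*pi/4))*(-I), {2}: (I)*(-1), {3}: (exp(3*I*pi/4))*(I), {4}: (-1)*(1), {5}: (exp(-3*I*pi/4))*(-I), {6}: (-I)*(-1), {7}: (exp(-I*pi/4))*(I)
so (chi_1 * chi_6) takes values
  {0} -> 1, {1} -> -exp(3*I*pi/4), {2} -> -I, {3} -> exp(-3*I*pi/4), {4} -> -1, {5} -> -exp(-I*pi/4), {6} -> I, {7} -> exp(I*pi/4).
Now take the inner product of this character with each irreducible chi from the table, <chi_1*chi_6, chi> = (1/8) sum_C |C| (chi_1*chi_6)(C) conj(chi(C)):
  <chi_1*chi_6, chi_0> = (1/8)[1*(1)*conj(1) + 1*(-exp(3*I*pi/4))*conj(1) + 1*(-I)*conj(1) + 1*(exp(-3*I*pi/4))*conj(1) + 1*(-1)*conj(1) + 1*(-exp(-I*pi/4))*conj(1) + 1*(I)*conj(1) + 1*(exp(I*pi/4))*conj(1)]
      = (1/8)[(1) + (-exp(3*I*pi/4)) + (-I) + (exp(-3*I*pi/4)) + (-1) + (-exp(-I*pi/4)) + (I) + (exp(I*pi/4))] = 0/8 = 0
  <chi_1*chi_6, chi_1> = (1/8)[1*(1)*conj(1) + 1*(-exp(3*I*pi/4))*conj(exp(I*pi/4)) + 1*(-I)*conj(I) + 1*(exp(-3*I*pi/4))*conj(exp(3*I*pi/4)) + 1*(-1)*conj(-1) + 1*(-exp(-I*pi/4))*conj(exp(-3*I*pi/4)) + 1*(I)*conj(-I) + 1*(exp(I*pi/4))*conj(exp(-I*pi/4))]
      = (1/8)[(1) + (-I) + (-1) + (I) + (1) + (-I) + (-1) + (I)] = 0/8 = 0
  <chi_1*chi_6, chi_2> = (1/8)[1*(1)*conj(1) + 1*(-exp(3*I*pi/4))*conj(I) + 1*(-I)*conj(-1) + 1*(exp(-3*I*pi/4))*conj(-I) + 1*(-1)*conj(1) + 1*(-exp(-I*pi/4))*conj(I) + 1*(I)*conj(-1) + 1*(exp(I*pi/4))*conj(-I)]
      = (1/8)[(1) + (exp(-3*I*pi/4)) + (I) + (exp(-I*pi/4)) + (-1) + (exp(I*pi/4)) + (-I) + (exp(3*I*pi/4))] = 0/8 = 0
  <chi_1*chi_6, chi_3> = (1/8)[1*(1)*conj(1) + 1*(-exp(3*I*pi/4))*conj(exp(3*I*pi/4)) + 1*(-I)*conj(-I) + 1*(exp(-3*I*pi/4))*conj(exp(I*pi/4)) + 1*(-1)*conj(-1) + 1*(-exp(-I*pi/4))*conj(exp(-I*pi/4)) + 1*(I)*conj(I) + 1*(exp(I*pi/4))*conj(exp(-3*I*pi/4))]
      = (1/8)[(1) + (-1) + (1) + (-1) + (1) + (-1) + (1) + (-1)] = 0/8 = 0
  <chi_1*chi_6, chi_4> = (1/8)[1*(1)*conj(1) + 1*(-exp(3*I*pi/4))*conj(-1) + 1*(-I)*conj(1) + 1*(exp(-3*I*pi/4))*conj(-1) + 1*(-1)*conj(1) + 1*(-exp(-I*pi/4))*conj(-1) + 1*(I)*conj(1) + 1*(exp(I*pi/4))*conj(-1)]
      = (1/8)[(1) + (exp(3*I*pi/4)) + (-I) + (-exp(-3*I*pi/4)) + (-1) + (exp(-I*pi/4)) + (I) + (-exp(I*pi/4))] = 0/8 = 0
  <chi_1*chi_6, chi_5> = (1/8)[1*(1)*conj(1) + 1*(-exp(3*I*pi/4))*conj(exp(-3*I*pi/4)) + 1*(-I)*conj(I) + 1*(exp(-3*I*pi/4))*conj(exp(-I*pi/4)) + 1*(-1)*conj(-1) + 1*(-exp(-I*pi/4))*conj(exp(I*pi/4)) + 1*(I)*conj(-I) + 1*(exp(I*pi/4))*conj(exp(3*I*pi/4))]
      = (1/8)[(1) + (I) + (-1) + (-I) + (1) + (I) + (-1) + (-I)] = 0/8 = 0
  <chi_1*chi_6, chi_6> = (1/8)[1*(1)*conj(1) + 1*(-exp(3*I*pi/4))*conj(-I) + 1*(-I)*conj(-1) + 1*(exp(-3*I*pi/4))*conj(I) + 1*(-1)*conj(1) + 1*(-exp(-I*pi/4))*conj(-I) + 1*(I)*conj(-1) + 1*(exp(I*pi/4))*conj(I)]
      = (1/8)[(1) + (-exp(-3*I*pi/4)) + (I) + (-exp(-I*pi/4)) + (-1) + (-exp(I*pi/4)) + (-I) + (-exp(3*I*pi/4))] = 0/8 = 0
  <chi_1*chi_6, chi_7> = (1/8)[1*(1)*conj(1) + 1*(-exp(3*I*pi/4))*conj(exp(-I*pi/4)) + 1*(-I)*conj(-I) + 1*(exp(-3*I*pi/4))*conj(exp(-3*I*pi/4)) + 1*(-1)*conj(-1) + 1*(-exp(-I*pi/4))*conj(exp(3*I*pi/4)) + 1*(I)*conj(I) + 1*(exp(I*pi/4))*conj(exp(I*pi/4))]
      = (1/8)[(1) + (1) + (1) + (1) + (1) + (1) + (1) + (1)] = 8/8 = 1
(Exp terms are combined using exp(i*s)*conj(exp(i*t)) = exp(i*(s-t)), and sums of them are collapsed using the identity that for every m > 1 the m distinct m-th roots of unity sum to 0, e.g. 1 + exp(2*I*pi/3) + exp(-2*I*pi/3) = 0.)
Hence the multiplicities are chi_7: 1. Dimension check: dim(chi_1)*dim(chi_6) = 1*1 = 1 and sum (mult * dim) = 1*1 = 1.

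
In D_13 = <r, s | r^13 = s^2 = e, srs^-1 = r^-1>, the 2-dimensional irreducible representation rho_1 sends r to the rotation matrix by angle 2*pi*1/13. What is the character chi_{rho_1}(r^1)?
chi_{rho_1}(r^1) = 2*cos(2*pi*1*1/13) = 2*cos(2*pi/13)

Derivation: rho_1(r^1) is rotation by angle 2*pi*1*1/13, whose trace is 2*cos(2*pi*1*1/13) = 2*cos(2*pi/13).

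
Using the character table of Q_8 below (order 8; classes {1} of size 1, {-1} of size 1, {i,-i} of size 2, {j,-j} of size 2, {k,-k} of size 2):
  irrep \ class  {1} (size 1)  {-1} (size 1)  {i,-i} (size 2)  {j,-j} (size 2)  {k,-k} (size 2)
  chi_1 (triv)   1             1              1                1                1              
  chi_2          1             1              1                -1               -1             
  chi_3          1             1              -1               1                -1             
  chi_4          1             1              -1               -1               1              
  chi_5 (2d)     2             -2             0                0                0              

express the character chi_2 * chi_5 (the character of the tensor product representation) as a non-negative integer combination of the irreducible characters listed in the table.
chi_2 tensor chi_5 = chi_5 (all other irreducibles have multiplicity 0).

Solution. The character of a tensor product is the pointwise product (chi_2 * chi_5)(C) = chi_2(C) * chi_5(C):
  {1}: (1)*(2), {-1}: (1)*(-2), {i,-i}: (1)*(0), {j,-j}: (-1)*(0), {k,-k}: (-1)*(0)
so (chi_2 * chi_5) takes values
  {1} -> 2, {-1} -> -2, {i,-i} -> 0, {j,-j} -> 0, {k,-k} -> 0.
Now take the inner product of this character with each irreducible chi from the table, <chi_2*chi_5, chi> = (1/8) sum_C |C| (chi_2*chi_5)(C) conj(chi(C)):
  <chi_2*chi_5, chi_1> = (1/8)[1*(2)*conj(1) + 1*(-2)*conj(1) + 2*(0)*conj(1) + 2*(0)*conj(1) + 2*(0)*conj(1)]
      = (1/8)[(2) + (-2) + (0) + (0) + (0)] = 0/8 = 0
  <chi_2*chi_5, chi_2> = (1/8)[1*(2)*conj(1) + 1*(-2)*conj(1) + 2*(0)*conj(1) + 2*(0)*conj(-1) + 2*(0)*conj(-1)]
      = (1/8)[(2) + (-2) + (0) + (0) + (0)] = 0/8 = 0
  <chi_2*chi_5, chi_3> = (1/8)[1*(2)*conj(1) + 1*(-2)*conj(1) + 2*(0)*conj(-1) + 2*(0)*conj(1) + 2*(0)*conj(-1)]
      = (1/8)[(2) + (-2) + (0) + (0) + (0)] = 0/8 = 0
  <chi_2*chi_5, chi_4> = (1/8)[1*(2)*conj(1) + 1*(-2)*conj(1) + 2*(0)*conj(-1) + 2*(0)*conj(-1) + 2*(0)*conj(1)]
      = (1/8)[(2) + (-2) + (0) + (0) + (0)] = 0/8 = 0
  <chi_2*chi_5, chi_5> = (1/8)[1*(2)*conj(2) + 1*(-2)*conj(-2) + 2*(0)*conj(0) + 2*(0)*conj(0) + 2*(0)*conj(0)]
      = (1/8)[(4) + (4) + (0) + (0) + (0)] = 8/8 = 1
Hence the multiplicities are chi_5: 1. Dimension check: dim(chi_2)*dim(chi_5) = 1*2 = 2 and sum (mult * dim) = 1*2 = 2.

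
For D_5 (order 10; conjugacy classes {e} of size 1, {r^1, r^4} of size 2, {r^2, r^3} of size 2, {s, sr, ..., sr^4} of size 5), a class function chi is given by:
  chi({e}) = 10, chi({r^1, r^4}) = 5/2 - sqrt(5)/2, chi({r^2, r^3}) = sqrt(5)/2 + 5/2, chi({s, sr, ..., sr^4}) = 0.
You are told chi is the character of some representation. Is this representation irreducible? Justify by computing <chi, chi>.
Not irreducible (reducible): <chi, chi> = 13 > 1.

Working: <chi, chi> = (1/|G|) sum_C |C| * |chi(C)|^2 = (1/10)[1*|10|^2 + 2*|5/2 - sqrt(5)/2|^2 + 2*|sqrt(5)/2 + 5/2|^2 + 5*|0|^2]
  = (1/10)[(100) + (15 - 5*sqrt(5)) + (5*sqrt(5) + 15) + (0)] = 130/10 = 13.
A character is irreducible iff <chi, chi> = 1, so this representation is reducible.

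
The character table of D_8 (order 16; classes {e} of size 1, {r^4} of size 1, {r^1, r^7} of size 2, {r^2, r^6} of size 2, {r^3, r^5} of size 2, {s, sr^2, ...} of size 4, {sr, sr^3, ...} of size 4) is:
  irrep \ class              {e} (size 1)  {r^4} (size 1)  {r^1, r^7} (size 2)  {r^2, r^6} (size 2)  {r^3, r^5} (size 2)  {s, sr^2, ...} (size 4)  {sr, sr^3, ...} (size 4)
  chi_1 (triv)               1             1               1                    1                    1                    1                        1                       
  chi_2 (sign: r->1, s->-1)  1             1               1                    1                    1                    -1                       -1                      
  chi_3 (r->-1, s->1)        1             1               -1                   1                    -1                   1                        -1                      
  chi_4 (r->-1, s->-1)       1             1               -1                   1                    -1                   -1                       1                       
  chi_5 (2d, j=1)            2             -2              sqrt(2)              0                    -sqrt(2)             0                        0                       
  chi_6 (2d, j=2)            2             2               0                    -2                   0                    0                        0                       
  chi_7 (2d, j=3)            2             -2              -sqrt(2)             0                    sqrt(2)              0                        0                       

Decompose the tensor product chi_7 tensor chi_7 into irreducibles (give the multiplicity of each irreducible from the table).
chi_7 tensor chi_7 = chi_1 + chi_2 + chi_6 (all other irreducibles have multiplicity 0).

Working: The character of a tensor product is the pointwise product (chi_7 * chi_7)(C) = chi_7(C) * chi_7(C):
  {e}: (2)*(2), {r^4}: (-2)*(-2), {r^1, r^7}: (-sqrt(2))*(-sqrt(2)), {r^2, r^6}: (0)*(0), {r^3, r^5}: (sqrt(2))*(sqrt(2)), {s, sr^2, ...}: (0)*(0), {sr, sr^3, ...}: (0)*(0)
so (chi_7 * chi_7) takes values
  {e} -> 4, {r^4} -> 4, {r^1, r^7} -> 2, {r^2, r^6} -> 0, {r^3, r^5} -> 2, {s, sr^2, ...} -> 0, {sr, sr^3, ...} -> 0.
Now take the inner product of this character with each irreducible chi from the table, <chi_7*chi_7, chi> = (1/16) sum_C |C| (chi_7*chi_7)(C) conj(chi(C)):
  <chi_7*chi_7, chi_1> = (1/16)[1*(4)*conj(1) + 1*(4)*conj(1) + 2*(2)*conj(1) + 2*(0)*conj(1) + 2*(2)*conj(1) + 4*(0)*conj(1) + 4*(0)*conj(1)]
      = (1/16)[(4) + (4) + (4) + (0) + (4) + (0) + (0)] = 16/16 = 1
  <chi_7*chi_7, chi_2> = (1/16)[1*(4)*conj(1) + 1*(4)*conj(1) + 2*(2)*conj(1) + 2*(0)*conj(1) + 2*(2)*conj(1) + 4*(0)*conj(-1) + 4*(0)*conj(-1)]
      = (1/16)[(4) + (4) + (4) + (0) + (4) + (0) + (0)] = 16/16 = 1
  <chi_7*chi_7, chi_3> = (1/16)[1*(4)*conj(1) + 1*(4)*conj(1) + 2*(2)*conj(-1) + 2*(0)*conj(1) + 2*(2)*conj(-1) + 4*(0)*conj(1) + 4*(0)*conj(-1)]
      = (1/16)[(4) + (4) + (-4) + (0) + (-4) + (0) + (0)] = 0/16 = 0
  <chi_7*chi_7, chi_4> = (1/16)[1*(4)*conj(1) + 1*(4)*conj(1) + 2*(2)*conj(-1) + 2*(0)*conj(1) + 2*(2)*conj(-1) + 4*(0)*conj(-1) + 4*(0)*conj(1)]
      = (1/16)[(4) + (4) + (-4) + (0) + (-4) + (0) + (0)] = 0/16 = 0
  <chi_7*chi_7, chi_5> = (1/16)[1*(4)*conj(2) + 1*(4)*conj(-2) + 2*(2)*conj(sqrt(2)) + 2*(0)*conj(0) + 2*(2)*conj(-sqrt(2)) + 4*(0)*conj(0) + 4*(0)*conj(0)]
      = (1/16)[(8) + (-8) + (4*sqrt(2)) + (0) + (-4*sqrt(2)) + (0) + (0)] = 0/16 = 0
  <chi_7*chi_7, chi_6> = (1/16)[1*(4)*conj(2) + 1*(4)*conj(2) + 2*(2)*conj(0) + 2*(0)*conj(-2) + 2*(2)*conj(0) + 4*(0)*conj(0) + 4*(0)*conj(0)]
      = (1/16)[(8) + (8) + (0) + (0) + (0) + (0) + (0)] = 16/16 = 1
  <chi_7*chi_7, chi_7> = (1/16)[1*(4)*conj(2) + 1*(4)*conj(-2) + 2*(2)*conj(-sqrt(2)) + 2*(0)*conj(0) + 2*(2)*conj(sqrt(2)) + 4*(0)*conj(0) + 4*(0)*conj(0)]
      = (1/16)[(8) + (-8) + (-4*sqrt(2)) + (0) + (4*sqrt(2)) + (0) + (0)] = 0/16 = 0
Hence the multiplicities are chi_1: 1, chi_2: 1, chi_6: 1. Dimension check: dim(chi_7)*dim(chi_7) = 2*2 = 4 and sum (mult * dim) = 1*1 + 1*1 + 1*2 = 4.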